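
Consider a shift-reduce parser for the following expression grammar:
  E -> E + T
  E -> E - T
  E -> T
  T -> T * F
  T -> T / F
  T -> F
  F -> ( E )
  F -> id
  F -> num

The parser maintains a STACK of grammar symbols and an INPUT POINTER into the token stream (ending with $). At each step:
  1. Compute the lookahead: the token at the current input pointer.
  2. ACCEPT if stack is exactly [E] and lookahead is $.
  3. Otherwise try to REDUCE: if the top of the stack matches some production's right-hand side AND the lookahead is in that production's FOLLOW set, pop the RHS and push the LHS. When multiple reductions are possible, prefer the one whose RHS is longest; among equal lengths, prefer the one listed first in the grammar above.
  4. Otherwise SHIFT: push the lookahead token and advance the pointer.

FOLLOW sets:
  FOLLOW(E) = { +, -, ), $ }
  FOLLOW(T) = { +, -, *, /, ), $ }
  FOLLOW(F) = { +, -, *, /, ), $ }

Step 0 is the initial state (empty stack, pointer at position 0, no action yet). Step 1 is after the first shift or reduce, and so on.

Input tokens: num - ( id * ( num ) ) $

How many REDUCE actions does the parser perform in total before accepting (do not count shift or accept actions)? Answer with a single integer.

Answer: 14

Derivation:
Step 1: shift num. Stack=[num] ptr=1 lookahead=- remaining=[- ( id * ( num ) ) $]
Step 2: reduce F->num. Stack=[F] ptr=1 lookahead=- remaining=[- ( id * ( num ) ) $]
Step 3: reduce T->F. Stack=[T] ptr=1 lookahead=- remaining=[- ( id * ( num ) ) $]
Step 4: reduce E->T. Stack=[E] ptr=1 lookahead=- remaining=[- ( id * ( num ) ) $]
Step 5: shift -. Stack=[E -] ptr=2 lookahead=( remaining=[( id * ( num ) ) $]
Step 6: shift (. Stack=[E - (] ptr=3 lookahead=id remaining=[id * ( num ) ) $]
Step 7: shift id. Stack=[E - ( id] ptr=4 lookahead=* remaining=[* ( num ) ) $]
Step 8: reduce F->id. Stack=[E - ( F] ptr=4 lookahead=* remaining=[* ( num ) ) $]
Step 9: reduce T->F. Stack=[E - ( T] ptr=4 lookahead=* remaining=[* ( num ) ) $]
Step 10: shift *. Stack=[E - ( T *] ptr=5 lookahead=( remaining=[( num ) ) $]
Step 11: shift (. Stack=[E - ( T * (] ptr=6 lookahead=num remaining=[num ) ) $]
Step 12: shift num. Stack=[E - ( T * ( num] ptr=7 lookahead=) remaining=[) ) $]
Step 13: reduce F->num. Stack=[E - ( T * ( F] ptr=7 lookahead=) remaining=[) ) $]
Step 14: reduce T->F. Stack=[E - ( T * ( T] ptr=7 lookahead=) remaining=[) ) $]
Step 15: reduce E->T. Stack=[E - ( T * ( E] ptr=7 lookahead=) remaining=[) ) $]
Step 16: shift ). Stack=[E - ( T * ( E )] ptr=8 lookahead=) remaining=[) $]
Step 17: reduce F->( E ). Stack=[E - ( T * F] ptr=8 lookahead=) remaining=[) $]
Step 18: reduce T->T * F. Stack=[E - ( T] ptr=8 lookahead=) remaining=[) $]
Step 19: reduce E->T. Stack=[E - ( E] ptr=8 lookahead=) remaining=[) $]
Step 20: shift ). Stack=[E - ( E )] ptr=9 lookahead=$ remaining=[$]
Step 21: reduce F->( E ). Stack=[E - F] ptr=9 lookahead=$ remaining=[$]
Step 22: reduce T->F. Stack=[E - T] ptr=9 lookahead=$ remaining=[$]
Step 23: reduce E->E - T. Stack=[E] ptr=9 lookahead=$ remaining=[$]
Step 24: accept. Stack=[E] ptr=9 lookahead=$ remaining=[$]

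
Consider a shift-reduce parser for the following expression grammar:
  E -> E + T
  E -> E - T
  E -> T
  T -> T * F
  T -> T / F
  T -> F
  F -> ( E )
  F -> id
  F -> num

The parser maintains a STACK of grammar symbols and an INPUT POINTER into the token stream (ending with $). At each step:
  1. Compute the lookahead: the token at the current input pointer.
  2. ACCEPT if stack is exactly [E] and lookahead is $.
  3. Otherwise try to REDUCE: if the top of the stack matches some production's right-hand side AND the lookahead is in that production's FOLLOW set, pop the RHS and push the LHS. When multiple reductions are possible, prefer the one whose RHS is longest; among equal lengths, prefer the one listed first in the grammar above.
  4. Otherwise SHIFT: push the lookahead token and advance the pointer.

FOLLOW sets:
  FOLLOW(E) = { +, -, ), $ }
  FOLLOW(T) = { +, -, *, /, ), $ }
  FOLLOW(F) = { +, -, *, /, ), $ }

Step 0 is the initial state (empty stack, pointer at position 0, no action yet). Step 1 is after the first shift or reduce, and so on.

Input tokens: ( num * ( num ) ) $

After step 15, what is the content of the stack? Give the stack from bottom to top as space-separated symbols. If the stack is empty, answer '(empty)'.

Step 1: shift (. Stack=[(] ptr=1 lookahead=num remaining=[num * ( num ) ) $]
Step 2: shift num. Stack=[( num] ptr=2 lookahead=* remaining=[* ( num ) ) $]
Step 3: reduce F->num. Stack=[( F] ptr=2 lookahead=* remaining=[* ( num ) ) $]
Step 4: reduce T->F. Stack=[( T] ptr=2 lookahead=* remaining=[* ( num ) ) $]
Step 5: shift *. Stack=[( T *] ptr=3 lookahead=( remaining=[( num ) ) $]
Step 6: shift (. Stack=[( T * (] ptr=4 lookahead=num remaining=[num ) ) $]
Step 7: shift num. Stack=[( T * ( num] ptr=5 lookahead=) remaining=[) ) $]
Step 8: reduce F->num. Stack=[( T * ( F] ptr=5 lookahead=) remaining=[) ) $]
Step 9: reduce T->F. Stack=[( T * ( T] ptr=5 lookahead=) remaining=[) ) $]
Step 10: reduce E->T. Stack=[( T * ( E] ptr=5 lookahead=) remaining=[) ) $]
Step 11: shift ). Stack=[( T * ( E )] ptr=6 lookahead=) remaining=[) $]
Step 12: reduce F->( E ). Stack=[( T * F] ptr=6 lookahead=) remaining=[) $]
Step 13: reduce T->T * F. Stack=[( T] ptr=6 lookahead=) remaining=[) $]
Step 14: reduce E->T. Stack=[( E] ptr=6 lookahead=) remaining=[) $]
Step 15: shift ). Stack=[( E )] ptr=7 lookahead=$ remaining=[$]

Answer: ( E )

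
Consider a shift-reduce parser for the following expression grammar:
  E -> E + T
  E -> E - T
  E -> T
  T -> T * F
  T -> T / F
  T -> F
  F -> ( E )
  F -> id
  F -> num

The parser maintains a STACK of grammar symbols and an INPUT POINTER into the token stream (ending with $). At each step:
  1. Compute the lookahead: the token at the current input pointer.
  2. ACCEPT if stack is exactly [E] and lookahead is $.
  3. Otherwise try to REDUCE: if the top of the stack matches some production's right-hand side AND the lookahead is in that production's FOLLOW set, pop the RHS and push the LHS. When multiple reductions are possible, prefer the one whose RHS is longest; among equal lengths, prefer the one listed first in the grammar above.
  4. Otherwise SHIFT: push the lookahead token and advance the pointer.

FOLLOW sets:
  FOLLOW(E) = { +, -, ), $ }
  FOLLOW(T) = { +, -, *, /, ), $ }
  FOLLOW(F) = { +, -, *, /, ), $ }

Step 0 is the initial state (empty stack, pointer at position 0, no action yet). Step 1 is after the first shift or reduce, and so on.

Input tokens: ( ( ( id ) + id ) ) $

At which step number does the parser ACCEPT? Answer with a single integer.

Answer: 25

Derivation:
Step 1: shift (. Stack=[(] ptr=1 lookahead=( remaining=[( ( id ) + id ) ) $]
Step 2: shift (. Stack=[( (] ptr=2 lookahead=( remaining=[( id ) + id ) ) $]
Step 3: shift (. Stack=[( ( (] ptr=3 lookahead=id remaining=[id ) + id ) ) $]
Step 4: shift id. Stack=[( ( ( id] ptr=4 lookahead=) remaining=[) + id ) ) $]
Step 5: reduce F->id. Stack=[( ( ( F] ptr=4 lookahead=) remaining=[) + id ) ) $]
Step 6: reduce T->F. Stack=[( ( ( T] ptr=4 lookahead=) remaining=[) + id ) ) $]
Step 7: reduce E->T. Stack=[( ( ( E] ptr=4 lookahead=) remaining=[) + id ) ) $]
Step 8: shift ). Stack=[( ( ( E )] ptr=5 lookahead=+ remaining=[+ id ) ) $]
Step 9: reduce F->( E ). Stack=[( ( F] ptr=5 lookahead=+ remaining=[+ id ) ) $]
Step 10: reduce T->F. Stack=[( ( T] ptr=5 lookahead=+ remaining=[+ id ) ) $]
Step 11: reduce E->T. Stack=[( ( E] ptr=5 lookahead=+ remaining=[+ id ) ) $]
Step 12: shift +. Stack=[( ( E +] ptr=6 lookahead=id remaining=[id ) ) $]
Step 13: shift id. Stack=[( ( E + id] ptr=7 lookahead=) remaining=[) ) $]
Step 14: reduce F->id. Stack=[( ( E + F] ptr=7 lookahead=) remaining=[) ) $]
Step 15: reduce T->F. Stack=[( ( E + T] ptr=7 lookahead=) remaining=[) ) $]
Step 16: reduce E->E + T. Stack=[( ( E] ptr=7 lookahead=) remaining=[) ) $]
Step 17: shift ). Stack=[( ( E )] ptr=8 lookahead=) remaining=[) $]
Step 18: reduce F->( E ). Stack=[( F] ptr=8 lookahead=) remaining=[) $]
Step 19: reduce T->F. Stack=[( T] ptr=8 lookahead=) remaining=[) $]
Step 20: reduce E->T. Stack=[( E] ptr=8 lookahead=) remaining=[) $]
Step 21: shift ). Stack=[( E )] ptr=9 lookahead=$ remaining=[$]
Step 22: reduce F->( E ). Stack=[F] ptr=9 lookahead=$ remaining=[$]
Step 23: reduce T->F. Stack=[T] ptr=9 lookahead=$ remaining=[$]
Step 24: reduce E->T. Stack=[E] ptr=9 lookahead=$ remaining=[$]
Step 25: accept. Stack=[E] ptr=9 lookahead=$ remaining=[$]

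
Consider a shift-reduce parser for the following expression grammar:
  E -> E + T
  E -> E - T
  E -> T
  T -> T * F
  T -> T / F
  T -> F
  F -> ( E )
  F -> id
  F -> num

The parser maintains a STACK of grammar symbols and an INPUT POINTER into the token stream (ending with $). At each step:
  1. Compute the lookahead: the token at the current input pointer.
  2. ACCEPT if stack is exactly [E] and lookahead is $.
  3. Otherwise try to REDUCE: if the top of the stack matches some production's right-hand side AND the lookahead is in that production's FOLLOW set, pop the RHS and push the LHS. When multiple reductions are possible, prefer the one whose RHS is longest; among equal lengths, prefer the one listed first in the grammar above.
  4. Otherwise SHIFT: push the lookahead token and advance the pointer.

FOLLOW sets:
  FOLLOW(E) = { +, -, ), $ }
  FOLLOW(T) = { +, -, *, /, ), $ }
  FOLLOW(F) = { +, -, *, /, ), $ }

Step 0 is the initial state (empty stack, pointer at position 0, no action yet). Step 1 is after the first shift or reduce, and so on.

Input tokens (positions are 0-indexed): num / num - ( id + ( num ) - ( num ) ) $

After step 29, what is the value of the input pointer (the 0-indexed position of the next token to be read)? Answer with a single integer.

Step 1: shift num. Stack=[num] ptr=1 lookahead=/ remaining=[/ num - ( id + ( num ) - ( num ) ) $]
Step 2: reduce F->num. Stack=[F] ptr=1 lookahead=/ remaining=[/ num - ( id + ( num ) - ( num ) ) $]
Step 3: reduce T->F. Stack=[T] ptr=1 lookahead=/ remaining=[/ num - ( id + ( num ) - ( num ) ) $]
Step 4: shift /. Stack=[T /] ptr=2 lookahead=num remaining=[num - ( id + ( num ) - ( num ) ) $]
Step 5: shift num. Stack=[T / num] ptr=3 lookahead=- remaining=[- ( id + ( num ) - ( num ) ) $]
Step 6: reduce F->num. Stack=[T / F] ptr=3 lookahead=- remaining=[- ( id + ( num ) - ( num ) ) $]
Step 7: reduce T->T / F. Stack=[T] ptr=3 lookahead=- remaining=[- ( id + ( num ) - ( num ) ) $]
Step 8: reduce E->T. Stack=[E] ptr=3 lookahead=- remaining=[- ( id + ( num ) - ( num ) ) $]
Step 9: shift -. Stack=[E -] ptr=4 lookahead=( remaining=[( id + ( num ) - ( num ) ) $]
Step 10: shift (. Stack=[E - (] ptr=5 lookahead=id remaining=[id + ( num ) - ( num ) ) $]
Step 11: shift id. Stack=[E - ( id] ptr=6 lookahead=+ remaining=[+ ( num ) - ( num ) ) $]
Step 12: reduce F->id. Stack=[E - ( F] ptr=6 lookahead=+ remaining=[+ ( num ) - ( num ) ) $]
Step 13: reduce T->F. Stack=[E - ( T] ptr=6 lookahead=+ remaining=[+ ( num ) - ( num ) ) $]
Step 14: reduce E->T. Stack=[E - ( E] ptr=6 lookahead=+ remaining=[+ ( num ) - ( num ) ) $]
Step 15: shift +. Stack=[E - ( E +] ptr=7 lookahead=( remaining=[( num ) - ( num ) ) $]
Step 16: shift (. Stack=[E - ( E + (] ptr=8 lookahead=num remaining=[num ) - ( num ) ) $]
Step 17: shift num. Stack=[E - ( E + ( num] ptr=9 lookahead=) remaining=[) - ( num ) ) $]
Step 18: reduce F->num. Stack=[E - ( E + ( F] ptr=9 lookahead=) remaining=[) - ( num ) ) $]
Step 19: reduce T->F. Stack=[E - ( E + ( T] ptr=9 lookahead=) remaining=[) - ( num ) ) $]
Step 20: reduce E->T. Stack=[E - ( E + ( E] ptr=9 lookahead=) remaining=[) - ( num ) ) $]
Step 21: shift ). Stack=[E - ( E + ( E )] ptr=10 lookahead=- remaining=[- ( num ) ) $]
Step 22: reduce F->( E ). Stack=[E - ( E + F] ptr=10 lookahead=- remaining=[- ( num ) ) $]
Step 23: reduce T->F. Stack=[E - ( E + T] ptr=10 lookahead=- remaining=[- ( num ) ) $]
Step 24: reduce E->E + T. Stack=[E - ( E] ptr=10 lookahead=- remaining=[- ( num ) ) $]
Step 25: shift -. Stack=[E - ( E -] ptr=11 lookahead=( remaining=[( num ) ) $]
Step 26: shift (. Stack=[E - ( E - (] ptr=12 lookahead=num remaining=[num ) ) $]
Step 27: shift num. Stack=[E - ( E - ( num] ptr=13 lookahead=) remaining=[) ) $]
Step 28: reduce F->num. Stack=[E - ( E - ( F] ptr=13 lookahead=) remaining=[) ) $]
Step 29: reduce T->F. Stack=[E - ( E - ( T] ptr=13 lookahead=) remaining=[) ) $]

Answer: 13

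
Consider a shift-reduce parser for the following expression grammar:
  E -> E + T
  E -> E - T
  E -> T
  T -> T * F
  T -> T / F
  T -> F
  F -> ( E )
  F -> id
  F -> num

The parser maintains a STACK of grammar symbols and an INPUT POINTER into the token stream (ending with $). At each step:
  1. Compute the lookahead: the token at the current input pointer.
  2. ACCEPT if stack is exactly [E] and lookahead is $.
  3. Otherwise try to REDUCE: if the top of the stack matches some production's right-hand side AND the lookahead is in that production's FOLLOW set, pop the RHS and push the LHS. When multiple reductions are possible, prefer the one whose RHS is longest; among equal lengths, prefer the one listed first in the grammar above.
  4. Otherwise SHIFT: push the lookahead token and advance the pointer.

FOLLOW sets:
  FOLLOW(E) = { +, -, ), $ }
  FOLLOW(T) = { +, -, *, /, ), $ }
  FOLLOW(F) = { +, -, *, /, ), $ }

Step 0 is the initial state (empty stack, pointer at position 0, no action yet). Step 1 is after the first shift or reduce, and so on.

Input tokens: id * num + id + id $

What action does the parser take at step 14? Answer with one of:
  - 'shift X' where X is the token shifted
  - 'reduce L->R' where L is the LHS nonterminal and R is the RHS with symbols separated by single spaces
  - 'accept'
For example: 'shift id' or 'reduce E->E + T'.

Step 1: shift id. Stack=[id] ptr=1 lookahead=* remaining=[* num + id + id $]
Step 2: reduce F->id. Stack=[F] ptr=1 lookahead=* remaining=[* num + id + id $]
Step 3: reduce T->F. Stack=[T] ptr=1 lookahead=* remaining=[* num + id + id $]
Step 4: shift *. Stack=[T *] ptr=2 lookahead=num remaining=[num + id + id $]
Step 5: shift num. Stack=[T * num] ptr=3 lookahead=+ remaining=[+ id + id $]
Step 6: reduce F->num. Stack=[T * F] ptr=3 lookahead=+ remaining=[+ id + id $]
Step 7: reduce T->T * F. Stack=[T] ptr=3 lookahead=+ remaining=[+ id + id $]
Step 8: reduce E->T. Stack=[E] ptr=3 lookahead=+ remaining=[+ id + id $]
Step 9: shift +. Stack=[E +] ptr=4 lookahead=id remaining=[id + id $]
Step 10: shift id. Stack=[E + id] ptr=5 lookahead=+ remaining=[+ id $]
Step 11: reduce F->id. Stack=[E + F] ptr=5 lookahead=+ remaining=[+ id $]
Step 12: reduce T->F. Stack=[E + T] ptr=5 lookahead=+ remaining=[+ id $]
Step 13: reduce E->E + T. Stack=[E] ptr=5 lookahead=+ remaining=[+ id $]
Step 14: shift +. Stack=[E +] ptr=6 lookahead=id remaining=[id $]

Answer: shift +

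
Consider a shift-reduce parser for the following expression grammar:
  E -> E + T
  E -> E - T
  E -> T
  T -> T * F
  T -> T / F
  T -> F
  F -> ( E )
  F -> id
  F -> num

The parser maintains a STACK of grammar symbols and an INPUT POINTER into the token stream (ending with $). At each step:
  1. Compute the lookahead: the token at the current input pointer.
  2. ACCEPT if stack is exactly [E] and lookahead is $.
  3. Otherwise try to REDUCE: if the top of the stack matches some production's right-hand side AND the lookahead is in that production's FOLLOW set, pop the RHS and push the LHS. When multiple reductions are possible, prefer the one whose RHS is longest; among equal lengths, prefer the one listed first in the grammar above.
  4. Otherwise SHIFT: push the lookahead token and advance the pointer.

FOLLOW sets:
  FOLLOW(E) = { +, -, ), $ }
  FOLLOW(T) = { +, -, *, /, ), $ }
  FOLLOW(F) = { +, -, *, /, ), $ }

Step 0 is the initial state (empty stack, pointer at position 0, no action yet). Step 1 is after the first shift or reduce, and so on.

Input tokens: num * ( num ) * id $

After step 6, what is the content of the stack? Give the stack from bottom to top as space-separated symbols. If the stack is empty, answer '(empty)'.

Step 1: shift num. Stack=[num] ptr=1 lookahead=* remaining=[* ( num ) * id $]
Step 2: reduce F->num. Stack=[F] ptr=1 lookahead=* remaining=[* ( num ) * id $]
Step 3: reduce T->F. Stack=[T] ptr=1 lookahead=* remaining=[* ( num ) * id $]
Step 4: shift *. Stack=[T *] ptr=2 lookahead=( remaining=[( num ) * id $]
Step 5: shift (. Stack=[T * (] ptr=3 lookahead=num remaining=[num ) * id $]
Step 6: shift num. Stack=[T * ( num] ptr=4 lookahead=) remaining=[) * id $]

Answer: T * ( num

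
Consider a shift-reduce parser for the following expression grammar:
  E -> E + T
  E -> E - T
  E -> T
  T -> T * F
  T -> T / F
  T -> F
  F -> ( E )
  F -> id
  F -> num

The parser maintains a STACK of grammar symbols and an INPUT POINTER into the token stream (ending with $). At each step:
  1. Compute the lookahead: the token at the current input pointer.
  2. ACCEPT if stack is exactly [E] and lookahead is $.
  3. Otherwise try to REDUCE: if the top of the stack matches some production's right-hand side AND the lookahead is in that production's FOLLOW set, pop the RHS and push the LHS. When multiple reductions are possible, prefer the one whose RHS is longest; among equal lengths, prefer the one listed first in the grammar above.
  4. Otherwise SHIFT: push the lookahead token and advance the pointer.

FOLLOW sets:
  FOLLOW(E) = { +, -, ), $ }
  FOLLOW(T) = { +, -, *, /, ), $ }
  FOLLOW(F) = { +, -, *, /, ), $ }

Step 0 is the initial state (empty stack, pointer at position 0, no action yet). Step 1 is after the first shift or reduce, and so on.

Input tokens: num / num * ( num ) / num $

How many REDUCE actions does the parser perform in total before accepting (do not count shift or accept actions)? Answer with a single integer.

Step 1: shift num. Stack=[num] ptr=1 lookahead=/ remaining=[/ num * ( num ) / num $]
Step 2: reduce F->num. Stack=[F] ptr=1 lookahead=/ remaining=[/ num * ( num ) / num $]
Step 3: reduce T->F. Stack=[T] ptr=1 lookahead=/ remaining=[/ num * ( num ) / num $]
Step 4: shift /. Stack=[T /] ptr=2 lookahead=num remaining=[num * ( num ) / num $]
Step 5: shift num. Stack=[T / num] ptr=3 lookahead=* remaining=[* ( num ) / num $]
Step 6: reduce F->num. Stack=[T / F] ptr=3 lookahead=* remaining=[* ( num ) / num $]
Step 7: reduce T->T / F. Stack=[T] ptr=3 lookahead=* remaining=[* ( num ) / num $]
Step 8: shift *. Stack=[T *] ptr=4 lookahead=( remaining=[( num ) / num $]
Step 9: shift (. Stack=[T * (] ptr=5 lookahead=num remaining=[num ) / num $]
Step 10: shift num. Stack=[T * ( num] ptr=6 lookahead=) remaining=[) / num $]
Step 11: reduce F->num. Stack=[T * ( F] ptr=6 lookahead=) remaining=[) / num $]
Step 12: reduce T->F. Stack=[T * ( T] ptr=6 lookahead=) remaining=[) / num $]
Step 13: reduce E->T. Stack=[T * ( E] ptr=6 lookahead=) remaining=[) / num $]
Step 14: shift ). Stack=[T * ( E )] ptr=7 lookahead=/ remaining=[/ num $]
Step 15: reduce F->( E ). Stack=[T * F] ptr=7 lookahead=/ remaining=[/ num $]
Step 16: reduce T->T * F. Stack=[T] ptr=7 lookahead=/ remaining=[/ num $]
Step 17: shift /. Stack=[T /] ptr=8 lookahead=num remaining=[num $]
Step 18: shift num. Stack=[T / num] ptr=9 lookahead=$ remaining=[$]
Step 19: reduce F->num. Stack=[T / F] ptr=9 lookahead=$ remaining=[$]
Step 20: reduce T->T / F. Stack=[T] ptr=9 lookahead=$ remaining=[$]
Step 21: reduce E->T. Stack=[E] ptr=9 lookahead=$ remaining=[$]
Step 22: accept. Stack=[E] ptr=9 lookahead=$ remaining=[$]

Answer: 12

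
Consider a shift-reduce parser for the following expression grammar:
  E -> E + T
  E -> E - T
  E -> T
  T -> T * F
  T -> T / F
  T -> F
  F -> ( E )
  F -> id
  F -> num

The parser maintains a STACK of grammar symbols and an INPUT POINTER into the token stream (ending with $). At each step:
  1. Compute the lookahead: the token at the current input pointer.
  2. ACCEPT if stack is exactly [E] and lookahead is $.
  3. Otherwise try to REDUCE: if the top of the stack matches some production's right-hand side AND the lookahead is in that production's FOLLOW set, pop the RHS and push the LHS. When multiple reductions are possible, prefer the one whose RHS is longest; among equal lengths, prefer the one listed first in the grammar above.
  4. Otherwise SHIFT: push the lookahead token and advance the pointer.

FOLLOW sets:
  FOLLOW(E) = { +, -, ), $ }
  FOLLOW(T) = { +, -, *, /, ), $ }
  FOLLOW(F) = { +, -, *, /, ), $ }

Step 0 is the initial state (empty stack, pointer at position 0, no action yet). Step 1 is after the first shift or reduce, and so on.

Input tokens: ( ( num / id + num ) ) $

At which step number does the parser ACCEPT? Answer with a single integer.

Answer: 24

Derivation:
Step 1: shift (. Stack=[(] ptr=1 lookahead=( remaining=[( num / id + num ) ) $]
Step 2: shift (. Stack=[( (] ptr=2 lookahead=num remaining=[num / id + num ) ) $]
Step 3: shift num. Stack=[( ( num] ptr=3 lookahead=/ remaining=[/ id + num ) ) $]
Step 4: reduce F->num. Stack=[( ( F] ptr=3 lookahead=/ remaining=[/ id + num ) ) $]
Step 5: reduce T->F. Stack=[( ( T] ptr=3 lookahead=/ remaining=[/ id + num ) ) $]
Step 6: shift /. Stack=[( ( T /] ptr=4 lookahead=id remaining=[id + num ) ) $]
Step 7: shift id. Stack=[( ( T / id] ptr=5 lookahead=+ remaining=[+ num ) ) $]
Step 8: reduce F->id. Stack=[( ( T / F] ptr=5 lookahead=+ remaining=[+ num ) ) $]
Step 9: reduce T->T / F. Stack=[( ( T] ptr=5 lookahead=+ remaining=[+ num ) ) $]
Step 10: reduce E->T. Stack=[( ( E] ptr=5 lookahead=+ remaining=[+ num ) ) $]
Step 11: shift +. Stack=[( ( E +] ptr=6 lookahead=num remaining=[num ) ) $]
Step 12: shift num. Stack=[( ( E + num] ptr=7 lookahead=) remaining=[) ) $]
Step 13: reduce F->num. Stack=[( ( E + F] ptr=7 lookahead=) remaining=[) ) $]
Step 14: reduce T->F. Stack=[( ( E + T] ptr=7 lookahead=) remaining=[) ) $]
Step 15: reduce E->E + T. Stack=[( ( E] ptr=7 lookahead=) remaining=[) ) $]
Step 16: shift ). Stack=[( ( E )] ptr=8 lookahead=) remaining=[) $]
Step 17: reduce F->( E ). Stack=[( F] ptr=8 lookahead=) remaining=[) $]
Step 18: reduce T->F. Stack=[( T] ptr=8 lookahead=) remaining=[) $]
Step 19: reduce E->T. Stack=[( E] ptr=8 lookahead=) remaining=[) $]
Step 20: shift ). Stack=[( E )] ptr=9 lookahead=$ remaining=[$]
Step 21: reduce F->( E ). Stack=[F] ptr=9 lookahead=$ remaining=[$]
Step 22: reduce T->F. Stack=[T] ptr=9 lookahead=$ remaining=[$]
Step 23: reduce E->T. Stack=[E] ptr=9 lookahead=$ remaining=[$]
Step 24: accept. Stack=[E] ptr=9 lookahead=$ remaining=[$]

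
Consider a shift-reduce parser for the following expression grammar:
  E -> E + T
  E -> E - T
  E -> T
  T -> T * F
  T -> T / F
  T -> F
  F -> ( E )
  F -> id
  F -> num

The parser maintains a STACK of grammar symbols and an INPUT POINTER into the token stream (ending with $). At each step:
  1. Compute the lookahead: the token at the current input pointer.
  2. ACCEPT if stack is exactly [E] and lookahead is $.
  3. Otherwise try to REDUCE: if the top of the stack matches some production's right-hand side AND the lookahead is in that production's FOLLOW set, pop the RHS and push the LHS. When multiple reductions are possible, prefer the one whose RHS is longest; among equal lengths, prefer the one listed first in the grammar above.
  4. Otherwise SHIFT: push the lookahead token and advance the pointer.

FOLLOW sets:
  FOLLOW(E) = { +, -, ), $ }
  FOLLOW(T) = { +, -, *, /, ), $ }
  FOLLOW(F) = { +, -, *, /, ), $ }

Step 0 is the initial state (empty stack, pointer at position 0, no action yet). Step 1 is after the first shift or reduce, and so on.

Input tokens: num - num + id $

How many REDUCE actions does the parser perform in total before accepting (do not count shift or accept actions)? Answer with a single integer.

Step 1: shift num. Stack=[num] ptr=1 lookahead=- remaining=[- num + id $]
Step 2: reduce F->num. Stack=[F] ptr=1 lookahead=- remaining=[- num + id $]
Step 3: reduce T->F. Stack=[T] ptr=1 lookahead=- remaining=[- num + id $]
Step 4: reduce E->T. Stack=[E] ptr=1 lookahead=- remaining=[- num + id $]
Step 5: shift -. Stack=[E -] ptr=2 lookahead=num remaining=[num + id $]
Step 6: shift num. Stack=[E - num] ptr=3 lookahead=+ remaining=[+ id $]
Step 7: reduce F->num. Stack=[E - F] ptr=3 lookahead=+ remaining=[+ id $]
Step 8: reduce T->F. Stack=[E - T] ptr=3 lookahead=+ remaining=[+ id $]
Step 9: reduce E->E - T. Stack=[E] ptr=3 lookahead=+ remaining=[+ id $]
Step 10: shift +. Stack=[E +] ptr=4 lookahead=id remaining=[id $]
Step 11: shift id. Stack=[E + id] ptr=5 lookahead=$ remaining=[$]
Step 12: reduce F->id. Stack=[E + F] ptr=5 lookahead=$ remaining=[$]
Step 13: reduce T->F. Stack=[E + T] ptr=5 lookahead=$ remaining=[$]
Step 14: reduce E->E + T. Stack=[E] ptr=5 lookahead=$ remaining=[$]
Step 15: accept. Stack=[E] ptr=5 lookahead=$ remaining=[$]

Answer: 9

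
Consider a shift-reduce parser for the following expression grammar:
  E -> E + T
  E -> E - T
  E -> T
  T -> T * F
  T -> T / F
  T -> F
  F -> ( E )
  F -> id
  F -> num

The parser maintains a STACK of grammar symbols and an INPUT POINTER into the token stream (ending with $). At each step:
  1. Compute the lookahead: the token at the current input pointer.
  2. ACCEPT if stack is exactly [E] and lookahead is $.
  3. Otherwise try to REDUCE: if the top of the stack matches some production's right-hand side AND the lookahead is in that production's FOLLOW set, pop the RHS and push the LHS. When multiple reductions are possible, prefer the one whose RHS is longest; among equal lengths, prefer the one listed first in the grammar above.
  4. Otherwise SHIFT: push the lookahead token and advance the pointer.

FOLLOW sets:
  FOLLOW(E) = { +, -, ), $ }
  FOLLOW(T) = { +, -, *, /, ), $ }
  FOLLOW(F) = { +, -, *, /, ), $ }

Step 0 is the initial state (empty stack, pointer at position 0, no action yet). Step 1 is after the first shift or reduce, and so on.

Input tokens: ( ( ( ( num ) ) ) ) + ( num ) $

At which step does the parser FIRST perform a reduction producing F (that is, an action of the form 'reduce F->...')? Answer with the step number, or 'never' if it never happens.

Answer: 6

Derivation:
Step 1: shift (. Stack=[(] ptr=1 lookahead=( remaining=[( ( ( num ) ) ) ) + ( num ) $]
Step 2: shift (. Stack=[( (] ptr=2 lookahead=( remaining=[( ( num ) ) ) ) + ( num ) $]
Step 3: shift (. Stack=[( ( (] ptr=3 lookahead=( remaining=[( num ) ) ) ) + ( num ) $]
Step 4: shift (. Stack=[( ( ( (] ptr=4 lookahead=num remaining=[num ) ) ) ) + ( num ) $]
Step 5: shift num. Stack=[( ( ( ( num] ptr=5 lookahead=) remaining=[) ) ) ) + ( num ) $]
Step 6: reduce F->num. Stack=[( ( ( ( F] ptr=5 lookahead=) remaining=[) ) ) ) + ( num ) $]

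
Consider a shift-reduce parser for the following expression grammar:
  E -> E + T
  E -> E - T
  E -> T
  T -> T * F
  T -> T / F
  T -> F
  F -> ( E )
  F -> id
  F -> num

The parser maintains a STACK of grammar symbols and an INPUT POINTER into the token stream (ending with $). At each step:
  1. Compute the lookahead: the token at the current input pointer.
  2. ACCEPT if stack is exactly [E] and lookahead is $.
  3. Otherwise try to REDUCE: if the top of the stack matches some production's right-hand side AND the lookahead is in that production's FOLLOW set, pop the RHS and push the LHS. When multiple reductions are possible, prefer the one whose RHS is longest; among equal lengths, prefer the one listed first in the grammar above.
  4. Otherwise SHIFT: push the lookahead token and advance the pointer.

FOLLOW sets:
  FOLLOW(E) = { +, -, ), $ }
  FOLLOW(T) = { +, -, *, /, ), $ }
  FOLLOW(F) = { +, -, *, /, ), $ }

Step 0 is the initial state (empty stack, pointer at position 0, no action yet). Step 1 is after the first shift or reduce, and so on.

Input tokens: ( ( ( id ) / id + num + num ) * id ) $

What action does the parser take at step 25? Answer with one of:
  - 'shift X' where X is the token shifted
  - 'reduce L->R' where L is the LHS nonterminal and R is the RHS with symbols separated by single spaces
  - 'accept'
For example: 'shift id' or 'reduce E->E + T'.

Answer: reduce E->E + T

Derivation:
Step 1: shift (. Stack=[(] ptr=1 lookahead=( remaining=[( ( id ) / id + num + num ) * id ) $]
Step 2: shift (. Stack=[( (] ptr=2 lookahead=( remaining=[( id ) / id + num + num ) * id ) $]
Step 3: shift (. Stack=[( ( (] ptr=3 lookahead=id remaining=[id ) / id + num + num ) * id ) $]
Step 4: shift id. Stack=[( ( ( id] ptr=4 lookahead=) remaining=[) / id + num + num ) * id ) $]
Step 5: reduce F->id. Stack=[( ( ( F] ptr=4 lookahead=) remaining=[) / id + num + num ) * id ) $]
Step 6: reduce T->F. Stack=[( ( ( T] ptr=4 lookahead=) remaining=[) / id + num + num ) * id ) $]
Step 7: reduce E->T. Stack=[( ( ( E] ptr=4 lookahead=) remaining=[) / id + num + num ) * id ) $]
Step 8: shift ). Stack=[( ( ( E )] ptr=5 lookahead=/ remaining=[/ id + num + num ) * id ) $]
Step 9: reduce F->( E ). Stack=[( ( F] ptr=5 lookahead=/ remaining=[/ id + num + num ) * id ) $]
Step 10: reduce T->F. Stack=[( ( T] ptr=5 lookahead=/ remaining=[/ id + num + num ) * id ) $]
Step 11: shift /. Stack=[( ( T /] ptr=6 lookahead=id remaining=[id + num + num ) * id ) $]
Step 12: shift id. Stack=[( ( T / id] ptr=7 lookahead=+ remaining=[+ num + num ) * id ) $]
Step 13: reduce F->id. Stack=[( ( T / F] ptr=7 lookahead=+ remaining=[+ num + num ) * id ) $]
Step 14: reduce T->T / F. Stack=[( ( T] ptr=7 lookahead=+ remaining=[+ num + num ) * id ) $]
Step 15: reduce E->T. Stack=[( ( E] ptr=7 lookahead=+ remaining=[+ num + num ) * id ) $]
Step 16: shift +. Stack=[( ( E +] ptr=8 lookahead=num remaining=[num + num ) * id ) $]
Step 17: shift num. Stack=[( ( E + num] ptr=9 lookahead=+ remaining=[+ num ) * id ) $]
Step 18: reduce F->num. Stack=[( ( E + F] ptr=9 lookahead=+ remaining=[+ num ) * id ) $]
Step 19: reduce T->F. Stack=[( ( E + T] ptr=9 lookahead=+ remaining=[+ num ) * id ) $]
Step 20: reduce E->E + T. Stack=[( ( E] ptr=9 lookahead=+ remaining=[+ num ) * id ) $]
Step 21: shift +. Stack=[( ( E +] ptr=10 lookahead=num remaining=[num ) * id ) $]
Step 22: shift num. Stack=[( ( E + num] ptr=11 lookahead=) remaining=[) * id ) $]
Step 23: reduce F->num. Stack=[( ( E + F] ptr=11 lookahead=) remaining=[) * id ) $]
Step 24: reduce T->F. Stack=[( ( E + T] ptr=11 lookahead=) remaining=[) * id ) $]
Step 25: reduce E->E + T. Stack=[( ( E] ptr=11 lookahead=) remaining=[) * id ) $]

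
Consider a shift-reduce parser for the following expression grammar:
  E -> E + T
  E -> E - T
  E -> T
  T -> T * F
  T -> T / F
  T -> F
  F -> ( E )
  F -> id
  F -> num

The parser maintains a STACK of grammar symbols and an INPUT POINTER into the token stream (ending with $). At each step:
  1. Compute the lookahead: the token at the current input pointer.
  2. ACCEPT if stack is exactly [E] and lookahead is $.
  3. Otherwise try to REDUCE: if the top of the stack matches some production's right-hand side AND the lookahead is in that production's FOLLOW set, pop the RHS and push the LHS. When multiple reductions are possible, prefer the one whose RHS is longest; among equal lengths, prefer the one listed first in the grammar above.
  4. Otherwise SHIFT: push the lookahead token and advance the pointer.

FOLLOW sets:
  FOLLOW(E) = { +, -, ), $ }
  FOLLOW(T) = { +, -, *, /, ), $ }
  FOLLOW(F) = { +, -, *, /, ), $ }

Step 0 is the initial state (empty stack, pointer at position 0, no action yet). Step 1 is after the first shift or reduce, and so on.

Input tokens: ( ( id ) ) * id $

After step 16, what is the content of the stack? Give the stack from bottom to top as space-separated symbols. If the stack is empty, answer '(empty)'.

Step 1: shift (. Stack=[(] ptr=1 lookahead=( remaining=[( id ) ) * id $]
Step 2: shift (. Stack=[( (] ptr=2 lookahead=id remaining=[id ) ) * id $]
Step 3: shift id. Stack=[( ( id] ptr=3 lookahead=) remaining=[) ) * id $]
Step 4: reduce F->id. Stack=[( ( F] ptr=3 lookahead=) remaining=[) ) * id $]
Step 5: reduce T->F. Stack=[( ( T] ptr=3 lookahead=) remaining=[) ) * id $]
Step 6: reduce E->T. Stack=[( ( E] ptr=3 lookahead=) remaining=[) ) * id $]
Step 7: shift ). Stack=[( ( E )] ptr=4 lookahead=) remaining=[) * id $]
Step 8: reduce F->( E ). Stack=[( F] ptr=4 lookahead=) remaining=[) * id $]
Step 9: reduce T->F. Stack=[( T] ptr=4 lookahead=) remaining=[) * id $]
Step 10: reduce E->T. Stack=[( E] ptr=4 lookahead=) remaining=[) * id $]
Step 11: shift ). Stack=[( E )] ptr=5 lookahead=* remaining=[* id $]
Step 12: reduce F->( E ). Stack=[F] ptr=5 lookahead=* remaining=[* id $]
Step 13: reduce T->F. Stack=[T] ptr=5 lookahead=* remaining=[* id $]
Step 14: shift *. Stack=[T *] ptr=6 lookahead=id remaining=[id $]
Step 15: shift id. Stack=[T * id] ptr=7 lookahead=$ remaining=[$]
Step 16: reduce F->id. Stack=[T * F] ptr=7 lookahead=$ remaining=[$]

Answer: T * F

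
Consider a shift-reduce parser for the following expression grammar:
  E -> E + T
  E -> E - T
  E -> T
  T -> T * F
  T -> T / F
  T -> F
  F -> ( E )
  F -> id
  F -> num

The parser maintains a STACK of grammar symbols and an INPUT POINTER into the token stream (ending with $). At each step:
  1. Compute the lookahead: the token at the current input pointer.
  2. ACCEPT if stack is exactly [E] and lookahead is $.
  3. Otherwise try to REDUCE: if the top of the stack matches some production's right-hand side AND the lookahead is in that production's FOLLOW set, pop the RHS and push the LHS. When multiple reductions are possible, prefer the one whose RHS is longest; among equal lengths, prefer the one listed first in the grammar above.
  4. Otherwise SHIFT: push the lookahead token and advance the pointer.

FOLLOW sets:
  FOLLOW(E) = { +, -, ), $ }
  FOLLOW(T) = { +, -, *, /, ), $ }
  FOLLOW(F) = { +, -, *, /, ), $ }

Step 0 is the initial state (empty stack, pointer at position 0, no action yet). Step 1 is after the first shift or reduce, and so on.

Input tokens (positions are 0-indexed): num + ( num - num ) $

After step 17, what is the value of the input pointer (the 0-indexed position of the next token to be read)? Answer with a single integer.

Answer: 7

Derivation:
Step 1: shift num. Stack=[num] ptr=1 lookahead=+ remaining=[+ ( num - num ) $]
Step 2: reduce F->num. Stack=[F] ptr=1 lookahead=+ remaining=[+ ( num - num ) $]
Step 3: reduce T->F. Stack=[T] ptr=1 lookahead=+ remaining=[+ ( num - num ) $]
Step 4: reduce E->T. Stack=[E] ptr=1 lookahead=+ remaining=[+ ( num - num ) $]
Step 5: shift +. Stack=[E +] ptr=2 lookahead=( remaining=[( num - num ) $]
Step 6: shift (. Stack=[E + (] ptr=3 lookahead=num remaining=[num - num ) $]
Step 7: shift num. Stack=[E + ( num] ptr=4 lookahead=- remaining=[- num ) $]
Step 8: reduce F->num. Stack=[E + ( F] ptr=4 lookahead=- remaining=[- num ) $]
Step 9: reduce T->F. Stack=[E + ( T] ptr=4 lookahead=- remaining=[- num ) $]
Step 10: reduce E->T. Stack=[E + ( E] ptr=4 lookahead=- remaining=[- num ) $]
Step 11: shift -. Stack=[E + ( E -] ptr=5 lookahead=num remaining=[num ) $]
Step 12: shift num. Stack=[E + ( E - num] ptr=6 lookahead=) remaining=[) $]
Step 13: reduce F->num. Stack=[E + ( E - F] ptr=6 lookahead=) remaining=[) $]
Step 14: reduce T->F. Stack=[E + ( E - T] ptr=6 lookahead=) remaining=[) $]
Step 15: reduce E->E - T. Stack=[E + ( E] ptr=6 lookahead=) remaining=[) $]
Step 16: shift ). Stack=[E + ( E )] ptr=7 lookahead=$ remaining=[$]
Step 17: reduce F->( E ). Stack=[E + F] ptr=7 lookahead=$ remaining=[$]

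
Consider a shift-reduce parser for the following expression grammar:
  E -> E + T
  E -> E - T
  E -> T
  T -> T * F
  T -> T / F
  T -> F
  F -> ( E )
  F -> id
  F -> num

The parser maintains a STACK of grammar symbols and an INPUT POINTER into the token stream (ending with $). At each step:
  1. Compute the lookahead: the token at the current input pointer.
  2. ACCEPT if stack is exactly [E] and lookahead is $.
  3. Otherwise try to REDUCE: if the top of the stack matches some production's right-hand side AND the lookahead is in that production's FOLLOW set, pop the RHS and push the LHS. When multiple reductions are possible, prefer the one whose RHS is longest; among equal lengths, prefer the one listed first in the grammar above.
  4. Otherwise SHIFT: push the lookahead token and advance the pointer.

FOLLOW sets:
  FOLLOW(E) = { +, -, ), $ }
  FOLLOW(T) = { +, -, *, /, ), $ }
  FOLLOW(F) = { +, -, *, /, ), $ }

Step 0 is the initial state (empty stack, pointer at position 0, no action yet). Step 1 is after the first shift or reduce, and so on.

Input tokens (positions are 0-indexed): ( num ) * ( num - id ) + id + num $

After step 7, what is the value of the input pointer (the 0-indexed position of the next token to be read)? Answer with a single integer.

Answer: 3

Derivation:
Step 1: shift (. Stack=[(] ptr=1 lookahead=num remaining=[num ) * ( num - id ) + id + num $]
Step 2: shift num. Stack=[( num] ptr=2 lookahead=) remaining=[) * ( num - id ) + id + num $]
Step 3: reduce F->num. Stack=[( F] ptr=2 lookahead=) remaining=[) * ( num - id ) + id + num $]
Step 4: reduce T->F. Stack=[( T] ptr=2 lookahead=) remaining=[) * ( num - id ) + id + num $]
Step 5: reduce E->T. Stack=[( E] ptr=2 lookahead=) remaining=[) * ( num - id ) + id + num $]
Step 6: shift ). Stack=[( E )] ptr=3 lookahead=* remaining=[* ( num - id ) + id + num $]
Step 7: reduce F->( E ). Stack=[F] ptr=3 lookahead=* remaining=[* ( num - id ) + id + num $]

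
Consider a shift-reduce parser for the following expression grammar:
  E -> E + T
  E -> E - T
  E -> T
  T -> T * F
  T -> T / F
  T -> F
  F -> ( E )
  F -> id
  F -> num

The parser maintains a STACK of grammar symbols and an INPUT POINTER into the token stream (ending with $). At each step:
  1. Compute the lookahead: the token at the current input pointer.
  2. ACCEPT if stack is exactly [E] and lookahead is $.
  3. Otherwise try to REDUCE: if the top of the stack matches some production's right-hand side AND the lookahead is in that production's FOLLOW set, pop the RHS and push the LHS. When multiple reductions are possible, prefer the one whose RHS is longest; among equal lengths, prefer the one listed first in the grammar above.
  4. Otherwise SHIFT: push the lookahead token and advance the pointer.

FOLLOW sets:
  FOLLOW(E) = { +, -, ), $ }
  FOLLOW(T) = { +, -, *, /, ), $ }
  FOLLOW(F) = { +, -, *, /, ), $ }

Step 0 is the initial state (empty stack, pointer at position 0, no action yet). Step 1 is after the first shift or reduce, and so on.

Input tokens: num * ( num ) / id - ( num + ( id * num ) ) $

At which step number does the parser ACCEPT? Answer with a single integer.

Answer: 42

Derivation:
Step 1: shift num. Stack=[num] ptr=1 lookahead=* remaining=[* ( num ) / id - ( num + ( id * num ) ) $]
Step 2: reduce F->num. Stack=[F] ptr=1 lookahead=* remaining=[* ( num ) / id - ( num + ( id * num ) ) $]
Step 3: reduce T->F. Stack=[T] ptr=1 lookahead=* remaining=[* ( num ) / id - ( num + ( id * num ) ) $]
Step 4: shift *. Stack=[T *] ptr=2 lookahead=( remaining=[( num ) / id - ( num + ( id * num ) ) $]
Step 5: shift (. Stack=[T * (] ptr=3 lookahead=num remaining=[num ) / id - ( num + ( id * num ) ) $]
Step 6: shift num. Stack=[T * ( num] ptr=4 lookahead=) remaining=[) / id - ( num + ( id * num ) ) $]
Step 7: reduce F->num. Stack=[T * ( F] ptr=4 lookahead=) remaining=[) / id - ( num + ( id * num ) ) $]
Step 8: reduce T->F. Stack=[T * ( T] ptr=4 lookahead=) remaining=[) / id - ( num + ( id * num ) ) $]
Step 9: reduce E->T. Stack=[T * ( E] ptr=4 lookahead=) remaining=[) / id - ( num + ( id * num ) ) $]
Step 10: shift ). Stack=[T * ( E )] ptr=5 lookahead=/ remaining=[/ id - ( num + ( id * num ) ) $]
Step 11: reduce F->( E ). Stack=[T * F] ptr=5 lookahead=/ remaining=[/ id - ( num + ( id * num ) ) $]
Step 12: reduce T->T * F. Stack=[T] ptr=5 lookahead=/ remaining=[/ id - ( num + ( id * num ) ) $]
Step 13: shift /. Stack=[T /] ptr=6 lookahead=id remaining=[id - ( num + ( id * num ) ) $]
Step 14: shift id. Stack=[T / id] ptr=7 lookahead=- remaining=[- ( num + ( id * num ) ) $]
Step 15: reduce F->id. Stack=[T / F] ptr=7 lookahead=- remaining=[- ( num + ( id * num ) ) $]
Step 16: reduce T->T / F. Stack=[T] ptr=7 lookahead=- remaining=[- ( num + ( id * num ) ) $]
Step 17: reduce E->T. Stack=[E] ptr=7 lookahead=- remaining=[- ( num + ( id * num ) ) $]
Step 18: shift -. Stack=[E -] ptr=8 lookahead=( remaining=[( num + ( id * num ) ) $]
Step 19: shift (. Stack=[E - (] ptr=9 lookahead=num remaining=[num + ( id * num ) ) $]
Step 20: shift num. Stack=[E - ( num] ptr=10 lookahead=+ remaining=[+ ( id * num ) ) $]
Step 21: reduce F->num. Stack=[E - ( F] ptr=10 lookahead=+ remaining=[+ ( id * num ) ) $]
Step 22: reduce T->F. Stack=[E - ( T] ptr=10 lookahead=+ remaining=[+ ( id * num ) ) $]
Step 23: reduce E->T. Stack=[E - ( E] ptr=10 lookahead=+ remaining=[+ ( id * num ) ) $]
Step 24: shift +. Stack=[E - ( E +] ptr=11 lookahead=( remaining=[( id * num ) ) $]
Step 25: shift (. Stack=[E - ( E + (] ptr=12 lookahead=id remaining=[id * num ) ) $]
Step 26: shift id. Stack=[E - ( E + ( id] ptr=13 lookahead=* remaining=[* num ) ) $]
Step 27: reduce F->id. Stack=[E - ( E + ( F] ptr=13 lookahead=* remaining=[* num ) ) $]
Step 28: reduce T->F. Stack=[E - ( E + ( T] ptr=13 lookahead=* remaining=[* num ) ) $]
Step 29: shift *. Stack=[E - ( E + ( T *] ptr=14 lookahead=num remaining=[num ) ) $]
Step 30: shift num. Stack=[E - ( E + ( T * num] ptr=15 lookahead=) remaining=[) ) $]
Step 31: reduce F->num. Stack=[E - ( E + ( T * F] ptr=15 lookahead=) remaining=[) ) $]
Step 32: reduce T->T * F. Stack=[E - ( E + ( T] ptr=15 lookahead=) remaining=[) ) $]
Step 33: reduce E->T. Stack=[E - ( E + ( E] ptr=15 lookahead=) remaining=[) ) $]
Step 34: shift ). Stack=[E - ( E + ( E )] ptr=16 lookahead=) remaining=[) $]
Step 35: reduce F->( E ). Stack=[E - ( E + F] ptr=16 lookahead=) remaining=[) $]
Step 36: reduce T->F. Stack=[E - ( E + T] ptr=16 lookahead=) remaining=[) $]
Step 37: reduce E->E + T. Stack=[E - ( E] ptr=16 lookahead=) remaining=[) $]
Step 38: shift ). Stack=[E - ( E )] ptr=17 lookahead=$ remaining=[$]
Step 39: reduce F->( E ). Stack=[E - F] ptr=17 lookahead=$ remaining=[$]
Step 40: reduce T->F. Stack=[E - T] ptr=17 lookahead=$ remaining=[$]
Step 41: reduce E->E - T. Stack=[E] ptr=17 lookahead=$ remaining=[$]
Step 42: accept. Stack=[E] ptr=17 lookahead=$ remaining=[$]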